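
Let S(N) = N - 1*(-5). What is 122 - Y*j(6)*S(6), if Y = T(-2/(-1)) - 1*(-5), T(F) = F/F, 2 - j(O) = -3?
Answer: -208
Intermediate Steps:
j(O) = 5 (j(O) = 2 - 1*(-3) = 2 + 3 = 5)
T(F) = 1
S(N) = 5 + N (S(N) = N + 5 = 5 + N)
Y = 6 (Y = 1 - 1*(-5) = 1 + 5 = 6)
122 - Y*j(6)*S(6) = 122 - 6*5*(5 + 6) = 122 - 30*11 = 122 - 1*330 = 122 - 330 = -208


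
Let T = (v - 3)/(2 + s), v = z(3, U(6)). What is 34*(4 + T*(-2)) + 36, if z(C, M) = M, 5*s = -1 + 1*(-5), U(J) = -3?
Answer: 682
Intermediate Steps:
s = -6/5 (s = (-1 + 1*(-5))/5 = (-1 - 5)/5 = (1/5)*(-6) = -6/5 ≈ -1.2000)
v = -3
T = -15/2 (T = (-3 - 3)/(2 - 6/5) = -6/4/5 = -6*5/4 = -15/2 ≈ -7.5000)
34*(4 + T*(-2)) + 36 = 34*(4 - 15/2*(-2)) + 36 = 34*(4 + 15) + 36 = 34*19 + 36 = 646 + 36 = 682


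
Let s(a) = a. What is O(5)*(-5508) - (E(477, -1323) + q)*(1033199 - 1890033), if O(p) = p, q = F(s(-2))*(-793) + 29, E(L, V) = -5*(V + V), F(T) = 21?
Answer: -2908122136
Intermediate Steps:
E(L, V) = -10*V
q = -16624 (q = 21*(-793) + 29 = -16653 + 29 = -16624)
O(5)*(-5508) - (E(477, -1323) + q)*(1033199 - 1890033) = 5*(-5508) - (-10*(-1323) - 16624)*(1033199 - 1890033) = -27540 - (13230 - 16624)*(-856834) = -27540 - (-3394)*(-856834) = -27540 - 1*2908094596 = -27540 - 2908094596 = -2908122136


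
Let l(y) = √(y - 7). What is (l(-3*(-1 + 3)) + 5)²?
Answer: (5 + I*√13)² ≈ 12.0 + 36.056*I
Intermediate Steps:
l(y) = √(-7 + y)
(l(-3*(-1 + 3)) + 5)² = (√(-7 - 3*(-1 + 3)) + 5)² = (√(-7 - 3*2) + 5)² = (√(-7 - 6) + 5)² = (√(-13) + 5)² = (I*√13 + 5)² = (5 + I*√13)²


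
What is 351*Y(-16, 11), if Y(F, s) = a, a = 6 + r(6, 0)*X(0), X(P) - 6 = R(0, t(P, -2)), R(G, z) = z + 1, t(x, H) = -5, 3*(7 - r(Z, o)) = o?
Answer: 7020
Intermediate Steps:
r(Z, o) = 7 - o/3
R(G, z) = 1 + z
X(P) = 2 (X(P) = 6 + (1 - 5) = 6 - 4 = 2)
a = 20 (a = 6 + (7 - 1/3*0)*2 = 6 + (7 + 0)*2 = 6 + 7*2 = 6 + 14 = 20)
Y(F, s) = 20
351*Y(-16, 11) = 351*20 = 7020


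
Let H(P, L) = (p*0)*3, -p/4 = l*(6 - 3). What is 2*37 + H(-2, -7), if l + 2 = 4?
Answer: 74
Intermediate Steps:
l = 2 (l = -2 + 4 = 2)
p = -24 (p = -8*(6 - 3) = -8*3 = -4*6 = -24)
H(P, L) = 0 (H(P, L) = -24*0*3 = 0*3 = 0)
2*37 + H(-2, -7) = 2*37 + 0 = 74 + 0 = 74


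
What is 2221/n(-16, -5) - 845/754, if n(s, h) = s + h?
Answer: -130183/1218 ≈ -106.88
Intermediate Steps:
n(s, h) = h + s
2221/n(-16, -5) - 845/754 = 2221/(-5 - 16) - 845/754 = 2221/(-21) - 845*1/754 = 2221*(-1/21) - 65/58 = -2221/21 - 65/58 = -130183/1218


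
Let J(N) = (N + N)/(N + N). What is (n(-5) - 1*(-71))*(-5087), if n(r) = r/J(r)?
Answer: -335742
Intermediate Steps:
J(N) = 1 (J(N) = (2*N)/((2*N)) = (2*N)*(1/(2*N)) = 1)
n(r) = r (n(r) = r/1 = r*1 = r)
(n(-5) - 1*(-71))*(-5087) = (-5 - 1*(-71))*(-5087) = (-5 + 71)*(-5087) = 66*(-5087) = -335742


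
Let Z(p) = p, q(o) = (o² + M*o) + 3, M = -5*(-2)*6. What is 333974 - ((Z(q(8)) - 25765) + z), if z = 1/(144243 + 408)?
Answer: 51957481991/144651 ≈ 3.5919e+5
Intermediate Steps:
M = 60 (M = 10*6 = 60)
z = 1/144651 ≈ 6.9132e-6
q(o) = 3 + o² + 60*o (q(o) = (o² + 60*o) + 3 = 3 + o² + 60*o)
333974 - ((Z(q(8)) - 25765) + z) = 333974 - (((3 + 8² + 60*8) - 25765) + 1/144651) = 333974 - (((3 + 64 + 480) - 25765) + 1/144651) = 333974 - ((547 - 25765) + 1/144651) = 333974 - (-25218 + 1/144651) = 333974 - 1*(-3647808917/144651) = 333974 + 3647808917/144651 = 51957481991/144651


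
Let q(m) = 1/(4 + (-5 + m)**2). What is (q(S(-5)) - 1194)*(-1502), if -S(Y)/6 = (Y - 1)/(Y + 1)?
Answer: 179338049/100 ≈ 1.7934e+6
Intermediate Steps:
S(Y) = -6*(-1 + Y)/(1 + Y) (S(Y) = -6*(Y - 1)/(Y + 1) = -6*(-1 + Y)/(1 + Y))
(q(S(-5)) - 1194)*(-1502) = (1/(4 + (-5 + 6*(1 - 1*(-5))/(1 - 5))**2) - 1194)*(-1502) = (1/(4 + (-5 + 6*(1 + 5)/(-4))**2) - 1194)*(-1502) = (1/(4 + (-5 + 6*(-1/4)*6)**2) - 1194)*(-1502) = (1/(4 + (-5 - 9)**2) - 1194)*(-1502) = (1/(4 + (-14)**2) - 1194)*(-1502) = (1/(4 + 196) - 1194)*(-1502) = (1/200 - 1194)*(-1502) = -238799/200*(-1502) = 179338049/100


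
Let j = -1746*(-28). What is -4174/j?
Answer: -2087/24444 ≈ -0.085379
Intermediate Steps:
j = 48888
-4174/j = -4174/48888 = -4174*1/48888 = -2087/24444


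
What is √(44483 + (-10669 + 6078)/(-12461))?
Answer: √6907222692094/12461 ≈ 210.91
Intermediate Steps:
√(44483 + (-10669 + 6078)/(-12461)) = √(44483 - 4591*(-1/12461)) = √(44483 + 4591/12461) = √(554307254/12461) = √6907222692094/12461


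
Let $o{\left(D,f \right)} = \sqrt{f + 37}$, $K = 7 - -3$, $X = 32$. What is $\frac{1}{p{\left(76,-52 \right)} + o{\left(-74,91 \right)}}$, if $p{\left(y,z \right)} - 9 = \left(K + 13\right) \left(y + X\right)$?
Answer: $\frac{2493}{6214921} - \frac{8 \sqrt{2}}{6214921} \approx 0.00039931$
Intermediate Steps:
$K = 10$ ($K = 7 + 3 = 10$)
$o{\left(D,f \right)} = \sqrt{37 + f}$
$p{\left(y,z \right)} = 745 + 23 y$ ($p{\left(y,z \right)} = 9 + \left(10 + 13\right) \left(y + 32\right) = 9 + 23 \left(32 + y\right) = 9 + \left(736 + 23 y\right) = 745 + 23 y$)
$\frac{1}{p{\left(76,-52 \right)} + o{\left(-74,91 \right)}} = \frac{1}{\left(745 + 23 \cdot 76\right) + \sqrt{37 + 91}} = \frac{1}{\left(745 + 1748\right) + \sqrt{128}} = \frac{1}{2493 + 8 \sqrt{2}}$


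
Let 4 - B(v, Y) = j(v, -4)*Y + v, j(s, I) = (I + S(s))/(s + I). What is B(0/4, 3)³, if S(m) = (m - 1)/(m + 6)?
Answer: 343/512 ≈ 0.66992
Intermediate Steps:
S(m) = (-1 + m)/(6 + m)
j(s, I) = (I + (-1 + s)/(6 + s))/(I + s) (j(s, I) = (I + (-1 + s)/(6 + s))/(s + I) = (I + (-1 + s)/(6 + s))/(I + s))
B(v, Y) = 4 - v - Y*(-25 - 3*v)/((-4 + v)*(6 + v)) (B(v, Y) = 4 - (((-1 + v - 4*(6 + v))/((6 + v)*(-4 + v)))*Y + v) = 4 - (((-1 + v + (-24 - 4*v))/((6 + v)*(-4 + v)))*Y + v) = 4 - (((-25 - 3*v)/((6 + v)*(-4 + v)))*Y + v) = 4 - (((-25 - 3*v)/((-4 + v)*(6 + v)))*Y + v) = 4 - (Y*(-25 - 3*v)/((-4 + v)*(6 + v)) + v) = 4 - (v + Y*(-25 - 3*v)/((-4 + v)*(6 + v))) = 4 + (-v - Y*(-25 - 3*v)/((-4 + v)*(6 + v))) = 4 - v - Y*(-25 - 3*v)/((-4 + v)*(6 + v)))
B(0/4, 3)³ = ((3*(25 + 3*(0/4)) - (4 - 0/4)²*(6 + 0/4))/((-4 + 0/4)*(6 + 0/4)))³ = ((3*(25 + 3*(0*(¼))) - (4 - 0/4)²*(6 + 0*(¼)))/((-4 + 0*(¼))*(6 + 0*(¼))))³ = ((3*(25 + 3*0) - (4 - 1*0)²*(6 + 0))/((-4 + 0)*(6 + 0)))³ = ((3*(25 + 0) - 1*(4 + 0)²*6)/(-4*6))³ = (-¼*⅙*(3*25 - 1*4²*6))³ = (-¼*⅙*(75 - 1*16*6))³ = (-¼*⅙*(75 - 96))³ = (-¼*⅙*(-21))³ = (7/8)³ = 343/512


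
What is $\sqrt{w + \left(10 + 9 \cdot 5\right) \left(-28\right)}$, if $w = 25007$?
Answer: $\sqrt{23467} \approx 153.19$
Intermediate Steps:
$\sqrt{w + \left(10 + 9 \cdot 5\right) \left(-28\right)} = \sqrt{25007 + \left(10 + 9 \cdot 5\right) \left(-28\right)} = \sqrt{25007 + \left(10 + 45\right) \left(-28\right)} = \sqrt{25007 + 55 \left(-28\right)} = \sqrt{25007 - 1540} = \sqrt{23467}$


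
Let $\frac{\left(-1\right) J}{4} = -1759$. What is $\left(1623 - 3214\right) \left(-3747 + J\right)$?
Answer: $-5232799$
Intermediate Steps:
$J = 7036$ ($J = \left(-4\right) \left(-1759\right) = 7036$)
$\left(1623 - 3214\right) \left(-3747 + J\right) = \left(1623 - 3214\right) \left(-3747 + 7036\right) = \left(-1591\right) 3289 = -5232799$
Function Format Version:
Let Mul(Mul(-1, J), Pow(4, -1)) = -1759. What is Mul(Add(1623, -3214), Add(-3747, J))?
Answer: -5232799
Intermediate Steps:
J = 7036 (J = Mul(-4, -1759) = 7036)
Mul(Add(1623, -3214), Add(-3747, J)) = Mul(Add(1623, -3214), Add(-3747, 7036)) = Mul(-1591, 3289) = -5232799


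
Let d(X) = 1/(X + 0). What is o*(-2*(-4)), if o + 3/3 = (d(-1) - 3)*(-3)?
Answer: 88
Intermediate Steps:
d(X) = 1/X
o = 11 (o = -1 + (1/(-1) - 3)*(-3) = -1 + (-1 - 3)*(-3) = -1 - 4*(-3) = -1 + 12 = 11)
o*(-2*(-4)) = 11*(-2*(-4)) = 11*8 = 88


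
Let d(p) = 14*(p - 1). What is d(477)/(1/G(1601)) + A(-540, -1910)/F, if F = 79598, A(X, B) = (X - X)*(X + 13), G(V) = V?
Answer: 10669064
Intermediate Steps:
A(X, B) = 0 (A(X, B) = 0*(13 + X) = 0)
d(p) = -14 + 14*p (d(p) = 14*(-1 + p) = -14 + 14*p)
d(477)/(1/G(1601)) + A(-540, -1910)/F = (-14 + 14*477)/(1/1601) + 0/79598 = (-14 + 6678)/(1/1601) + 0*(1/79598) = 6664*1601 + 0 = 10669064 + 0 = 10669064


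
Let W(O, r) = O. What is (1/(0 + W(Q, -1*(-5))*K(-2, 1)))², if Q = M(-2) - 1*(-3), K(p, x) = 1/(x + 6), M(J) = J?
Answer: 49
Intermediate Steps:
K(p, x) = 1/(6 + x)
Q = 1 (Q = -2 - 1*(-3) = -2 + 3 = 1)
(1/(0 + W(Q, -1*(-5))*K(-2, 1)))² = (1/(0 + 1/(6 + 1)))² = (1/(0 + 1/7))² = (1/(0 + 1*(⅐)))² = (1/(0 + ⅐))² = (1/(⅐))² = 7² = 49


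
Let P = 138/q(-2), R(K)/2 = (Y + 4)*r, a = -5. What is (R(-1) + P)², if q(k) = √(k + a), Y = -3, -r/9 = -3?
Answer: 1368/7 - 14904*I*√7/7 ≈ 195.43 - 5633.2*I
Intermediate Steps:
r = 27 (r = -9*(-3) = 27)
q(k) = √(-5 + k) (q(k) = √(k - 5) = √(-5 + k))
R(K) = 54 (R(K) = 2*((-3 + 4)*27) = 2*(1*27) = 2*27 = 54)
P = -138*I*√7/7 (P = 138/(√(-5 - 2)) = 138/(√(-7)) = 138/((I*√7)) = 138*(-I*√7/7) = -138*I*√7/7 ≈ -52.159*I)
(R(-1) + P)² = (54 - 138*I*√7/7)²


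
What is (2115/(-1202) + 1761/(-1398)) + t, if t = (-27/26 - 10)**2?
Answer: 11248571461/94662308 ≈ 118.83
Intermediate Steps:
t = 82369/676 (t = (-27*1/26 - 10)**2 = (-27/26 - 10)**2 = (-287/26)**2 = 82369/676 ≈ 121.85)
(2115/(-1202) + 1761/(-1398)) + t = (2115/(-1202) + 1761/(-1398)) + 82369/676 = (2115*(-1/1202) + 1761*(-1/1398)) + 82369/676 = (-2115/1202 - 587/466) + 82369/676 = -422791/140033 + 82369/676 = 11248571461/94662308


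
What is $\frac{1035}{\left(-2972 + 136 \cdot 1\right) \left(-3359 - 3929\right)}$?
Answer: $\frac{1035}{20668768} \approx 5.0076 \cdot 10^{-5}$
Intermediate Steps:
$\frac{1035}{\left(-2972 + 136 \cdot 1\right) \left(-3359 - 3929\right)} = \frac{1035}{\left(-2972 + 136\right) \left(-7288\right)} = \frac{1035}{\left(-2836\right) \left(-7288\right)} = \frac{1035}{20668768}$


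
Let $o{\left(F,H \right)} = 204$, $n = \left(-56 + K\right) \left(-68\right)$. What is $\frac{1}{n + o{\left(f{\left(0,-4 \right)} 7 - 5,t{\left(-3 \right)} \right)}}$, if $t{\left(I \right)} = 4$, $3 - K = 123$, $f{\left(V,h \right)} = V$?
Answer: $\frac{1}{12172} \approx 8.2156 \cdot 10^{-5}$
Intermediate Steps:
$K = -120$ ($K = 3 - 123 = -120$)
$n = 11968$ ($n = \left(-56 - 120\right) \left(-68\right) = \left(-176\right) \left(-68\right) = 11968$)
$\frac{1}{n + o{\left(f{\left(0,-4 \right)} 7 - 5,t{\left(-3 \right)} \right)}} = \frac{1}{11968 + 204} = \frac{1}{12172}$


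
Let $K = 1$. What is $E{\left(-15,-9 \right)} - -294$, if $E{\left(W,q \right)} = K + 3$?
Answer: $298$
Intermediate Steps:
$E{\left(W,q \right)} = 4$ ($E{\left(W,q \right)} = 1 + 3 = 4$)
$E{\left(-15,-9 \right)} - -294 = 4 - -294 = 4 + 294 = 298$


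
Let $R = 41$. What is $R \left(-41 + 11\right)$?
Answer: $-1230$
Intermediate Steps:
$R \left(-41 + 11\right) = 41 \left(-41 + 11\right) = 41 \left(-30\right) = -1230$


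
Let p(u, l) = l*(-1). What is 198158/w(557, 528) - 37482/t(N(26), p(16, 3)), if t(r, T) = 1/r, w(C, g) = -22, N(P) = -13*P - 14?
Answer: 145031225/11 ≈ 1.3185e+7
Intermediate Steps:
N(P) = -14 - 13*P
p(u, l) = -l
198158/w(557, 528) - 37482/t(N(26), p(16, 3)) = 198158/(-22) - 37482/(1/(-14 - 13*26)) = 198158*(-1/22) - 37482/(1/(-14 - 338)) = -99079/11 - 37482/(1/(-352)) = -99079/11 - 37482/(-1/352) = -99079/11 - 37482*(-352) = -99079/11 + 13193664 = 145031225/11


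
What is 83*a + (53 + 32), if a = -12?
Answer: -911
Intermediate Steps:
83*a + (53 + 32) = 83*(-12) + (53 + 32) = -996 + 85 = -911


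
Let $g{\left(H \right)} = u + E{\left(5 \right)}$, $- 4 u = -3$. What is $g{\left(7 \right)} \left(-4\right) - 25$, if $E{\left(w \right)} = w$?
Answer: $-48$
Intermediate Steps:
$u = \frac{3}{4}$ ($u = \left(- \frac{1}{4}\right) \left(-3\right) = \frac{3}{4} \approx 0.75$)
$g{\left(H \right)} = \frac{23}{4}$ ($g{\left(H \right)} = \frac{3}{4} + 5 = \frac{23}{4}$)
$g{\left(7 \right)} \left(-4\right) - 25 = \frac{23}{4} \left(-4\right) - 25 = -23 - 25 = -48$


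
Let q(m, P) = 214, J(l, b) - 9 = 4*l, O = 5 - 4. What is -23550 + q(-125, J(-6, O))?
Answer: -23336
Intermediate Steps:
O = 1
J(l, b) = 9 + 4*l
-23550 + q(-125, J(-6, O)) = -23550 + 214 = -23336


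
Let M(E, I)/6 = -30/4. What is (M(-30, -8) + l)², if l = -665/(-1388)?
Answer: 3818622025/1926544 ≈ 1982.1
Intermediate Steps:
l = 665/1388 (l = -665*(-1/1388) = 665/1388 ≈ 0.47911)
M(E, I) = -45 (M(E, I) = 6*(-30/4) = 6*(-30*¼) = 6*(-15/2) = -45)
(M(-30, -8) + l)² = (-45 + 665/1388)² = (-61795/1388)² = 3818622025/1926544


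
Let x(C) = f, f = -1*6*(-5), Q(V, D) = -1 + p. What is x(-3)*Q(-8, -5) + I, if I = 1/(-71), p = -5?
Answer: -12781/71 ≈ -180.01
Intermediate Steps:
Q(V, D) = -6 (Q(V, D) = -1 - 5 = -6)
f = 30 (f = -6*(-5) = 30)
x(C) = 30
I = -1/71 ≈ -0.014085
x(-3)*Q(-8, -5) + I = 30*(-6) - 1/71 = -180 - 1/71 = -12781/71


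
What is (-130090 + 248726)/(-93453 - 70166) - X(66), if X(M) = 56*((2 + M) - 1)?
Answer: -614017124/163619 ≈ -3752.7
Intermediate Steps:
X(M) = 56 + 56*M (X(M) = 56*(1 + M) = 56 + 56*M)
(-130090 + 248726)/(-93453 - 70166) - X(66) = (-130090 + 248726)/(-93453 - 70166) - (56 + 56*66) = 118636/(-163619) - (56 + 3696) = 118636*(-1/163619) - 1*3752 = -118636/163619 - 3752 = -614017124/163619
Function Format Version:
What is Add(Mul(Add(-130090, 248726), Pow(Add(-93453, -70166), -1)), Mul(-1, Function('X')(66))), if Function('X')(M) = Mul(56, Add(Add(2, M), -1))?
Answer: Rational(-614017124, 163619) ≈ -3752.7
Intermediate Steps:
Function('X')(M) = Add(56, Mul(56, M)) (Function('X')(M) = Mul(56, Add(1, M)) = Add(56, Mul(56, M)))
Add(Mul(Add(-130090, 248726), Pow(Add(-93453, -70166), -1)), Mul(-1, Function('X')(66))) = Add(Mul(Add(-130090, 248726), Pow(Add(-93453, -70166), -1)), Mul(-1, Add(56, Mul(56, 66)))) = Add(Mul(118636, Pow(-163619, -1)), Mul(-1, Add(56, 3696))) = Add(Mul(118636, Rational(-1, 163619)), Mul(-1, 3752)) = Add(Rational(-118636, 163619), -3752) = Rational(-614017124, 163619)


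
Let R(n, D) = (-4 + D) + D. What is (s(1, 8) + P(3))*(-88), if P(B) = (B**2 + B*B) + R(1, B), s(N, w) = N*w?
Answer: -2464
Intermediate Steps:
R(n, D) = -4 + 2*D
P(B) = -4 + 2*B + 2*B**2 (P(B) = (B**2 + B*B) + (-4 + 2*B) = (B**2 + B**2) + (-4 + 2*B) = 2*B**2 + (-4 + 2*B) = -4 + 2*B + 2*B**2)
(s(1, 8) + P(3))*(-88) = (1*8 + (-4 + 2*3 + 2*3**2))*(-88) = (8 + (-4 + 6 + 2*9))*(-88) = (8 + (-4 + 6 + 18))*(-88) = (8 + 20)*(-88) = 28*(-88) = -2464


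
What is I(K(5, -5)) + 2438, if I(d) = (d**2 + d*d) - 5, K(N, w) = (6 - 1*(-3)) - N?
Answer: 2465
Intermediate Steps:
K(N, w) = 9 - N (K(N, w) = (6 + 3) - N = 9 - N)
I(d) = -5 + 2*d**2 (I(d) = (d**2 + d**2) - 5 = 2*d**2 - 5 = -5 + 2*d**2)
I(K(5, -5)) + 2438 = (-5 + 2*(9 - 1*5)**2) + 2438 = (-5 + 2*(9 - 5)**2) + 2438 = (-5 + 2*4**2) + 2438 = (-5 + 2*16) + 2438 = (-5 + 32) + 2438 = 27 + 2438 = 2465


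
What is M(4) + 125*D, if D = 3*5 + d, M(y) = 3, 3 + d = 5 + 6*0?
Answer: 2128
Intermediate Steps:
d = 2 (d = -3 + (5 + 6*0) = -3 + (5 + 0) = -3 + 5 = 2)
D = 17 (D = 3*5 + 2 = 15 + 2 = 17)
M(4) + 125*D = 3 + 125*17 = 3 + 2125 = 2128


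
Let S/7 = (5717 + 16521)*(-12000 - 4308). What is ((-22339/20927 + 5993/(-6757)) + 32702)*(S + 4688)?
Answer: -11738238196803041387360/141403739 ≈ -8.3012e+13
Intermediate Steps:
S = -2538601128 (S = 7*((5717 + 16521)*(-12000 - 4308)) = 7*(22238*(-16308)) = 7*(-362657304) = -2538601128)
((-22339/20927 + 5993/(-6757)) + 32702)*(S + 4688) = ((-22339/20927 + 5993/(-6757)) + 32702)*(-2538601128 + 4688) = ((-22339*1/20927 + 5993*(-1/6757)) + 32702)*(-2538596440) = ((-22339/20927 - 5993/6757) + 32702)*(-2538596440) = (-276360134/141403739 + 32702)*(-2538596440) = (4623908712644/141403739)*(-2538596440) = -11738238196803041387360/141403739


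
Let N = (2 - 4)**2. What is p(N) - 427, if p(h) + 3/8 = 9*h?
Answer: -3131/8 ≈ -391.38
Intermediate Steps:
N = 4 (N = (-2)**2 = 4)
p(h) = -3/8 + 9*h
p(N) - 427 = (-3/8 + 9*4) - 427 = (-3/8 + 36) - 427 = 285/8 - 427 = -3131/8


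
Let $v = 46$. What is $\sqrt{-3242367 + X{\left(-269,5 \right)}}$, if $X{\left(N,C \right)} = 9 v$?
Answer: $33 i \sqrt{2977} \approx 1800.5 i$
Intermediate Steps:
$X{\left(N,C \right)} = 414$ ($X{\left(N,C \right)} = 9 \cdot 46 = 414$)
$\sqrt{-3242367 + X{\left(-269,5 \right)}} = \sqrt{-3242367 + 414} = \sqrt{-3241953} = 33 i \sqrt{2977}$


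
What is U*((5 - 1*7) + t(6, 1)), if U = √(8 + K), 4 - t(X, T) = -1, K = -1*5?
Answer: 3*√3 ≈ 5.1962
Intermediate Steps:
K = -5
t(X, T) = 5 (t(X, T) = 4 - 1*(-1) = 4 + 1 = 5)
U = √3 (U = √(8 - 5) = √3 ≈ 1.7320)
U*((5 - 1*7) + t(6, 1)) = √3*((5 - 1*7) + 5) = √3*((5 - 7) + 5) = √3*(-2 + 5) = √3*3 = 3*√3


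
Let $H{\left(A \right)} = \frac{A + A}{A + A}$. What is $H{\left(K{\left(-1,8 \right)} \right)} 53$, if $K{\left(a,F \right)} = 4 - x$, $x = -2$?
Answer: $53$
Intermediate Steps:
$K{\left(a,F \right)} = 6$ ($K{\left(a,F \right)} = 4 - -2 = 4 + 2 = 6$)
$H{\left(A \right)} = 1$ ($H{\left(A \right)} = \frac{2 A}{2 A} = 2 A \frac{1}{2 A} = 1$)
$H{\left(K{\left(-1,8 \right)} \right)} 53 = 1 \cdot 53 = 53$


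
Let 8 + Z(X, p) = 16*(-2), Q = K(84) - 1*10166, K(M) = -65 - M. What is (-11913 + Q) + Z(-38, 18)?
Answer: -22268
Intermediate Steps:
Q = -10315 (Q = (-65 - 1*84) - 1*10166 = (-65 - 84) - 10166 = -149 - 10166 = -10315)
Z(X, p) = -40 (Z(X, p) = -8 + 16*(-2) = -8 - 32 = -40)
(-11913 + Q) + Z(-38, 18) = (-11913 - 10315) - 40 = -22228 - 40 = -22268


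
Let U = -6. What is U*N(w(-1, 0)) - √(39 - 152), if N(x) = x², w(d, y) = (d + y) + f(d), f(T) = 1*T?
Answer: -24 - I*√113 ≈ -24.0 - 10.63*I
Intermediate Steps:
f(T) = T
w(d, y) = y + 2*d (w(d, y) = (d + y) + d = y + 2*d)
U*N(w(-1, 0)) - √(39 - 152) = -6*(0 + 2*(-1))² - √(39 - 152) = -6*(0 - 2)² - √(-113) = -6*(-2)² - I*√113 = -6*4 - I*√113 = -24 - I*√113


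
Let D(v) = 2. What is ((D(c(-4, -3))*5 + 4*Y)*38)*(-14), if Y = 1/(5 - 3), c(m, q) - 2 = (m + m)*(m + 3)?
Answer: -6384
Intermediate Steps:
c(m, q) = 2 + 2*m*(3 + m) (c(m, q) = 2 + (m + m)*(m + 3) = 2 + (2*m)*(3 + m) = 2 + 2*m*(3 + m))
Y = ½ (Y = 1/2 = ½ ≈ 0.50000)
((D(c(-4, -3))*5 + 4*Y)*38)*(-14) = ((2*5 + 4*(½))*38)*(-14) = ((10 + 2)*38)*(-14) = (12*38)*(-14) = 456*(-14) = -6384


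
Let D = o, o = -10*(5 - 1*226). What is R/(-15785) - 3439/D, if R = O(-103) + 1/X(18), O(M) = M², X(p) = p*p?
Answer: -61426063/27567540 ≈ -2.2282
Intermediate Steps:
X(p) = p²
o = 2210 (o = -10*(5 - 226) = -10*(-221) = 2210)
D = 2210
R = 3437317/324 (R = (-103)² + 1/(18²) = 10609 + 1/324 = 3437317/324 ≈ 10609.)
R/(-15785) - 3439/D = (3437317/324)/(-15785) - 3439/2210 = (3437317/324)*(-1/15785) - 3439*1/2210 = -83837/124740 - 3439/2210 = -61426063/27567540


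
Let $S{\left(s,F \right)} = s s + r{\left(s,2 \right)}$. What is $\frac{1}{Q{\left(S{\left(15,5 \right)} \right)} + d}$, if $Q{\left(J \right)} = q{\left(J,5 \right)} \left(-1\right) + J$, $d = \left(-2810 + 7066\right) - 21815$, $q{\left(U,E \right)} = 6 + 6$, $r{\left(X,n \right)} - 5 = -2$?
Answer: $- \frac{1}{17343} \approx -5.766 \cdot 10^{-5}$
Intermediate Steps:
$r{\left(X,n \right)} = 3$ ($r{\left(X,n \right)} = 5 - 2 = 3$)
$S{\left(s,F \right)} = 3 + s^{2}$ ($S{\left(s,F \right)} = s s + 3 = s^{2} + 3 = 3 + s^{2}$)
$q{\left(U,E \right)} = 12$
$d = -17559$ ($d = 4256 - 21815 = -17559$)
$Q{\left(J \right)} = -12 + J$ ($Q{\left(J \right)} = 12 \left(-1\right) + J = -12 + J$)
$\frac{1}{Q{\left(S{\left(15,5 \right)} \right)} + d} = \frac{1}{\left(-12 + \left(3 + 15^{2}\right)\right) - 17559} = \frac{1}{\left(-12 + \left(3 + 225\right)\right) - 17559} = \frac{1}{\left(-12 + 228\right) - 17559} = \frac{1}{216 - 17559} = \frac{1}{-17343} = - \frac{1}{17343}$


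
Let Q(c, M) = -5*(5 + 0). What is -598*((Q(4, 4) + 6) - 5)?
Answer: 14352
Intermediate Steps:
Q(c, M) = -25 (Q(c, M) = -5*5 = -25)
-598*((Q(4, 4) + 6) - 5) = -598*((-25 + 6) - 5) = -598*(-19 - 5) = -598*(-24) = 14352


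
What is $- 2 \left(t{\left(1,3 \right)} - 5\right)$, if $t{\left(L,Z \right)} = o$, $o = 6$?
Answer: $-2$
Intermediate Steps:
$t{\left(L,Z \right)} = 6$
$- 2 \left(t{\left(1,3 \right)} - 5\right) = - 2 \left(6 - 5\right) = \left(-2\right) 1 = -2$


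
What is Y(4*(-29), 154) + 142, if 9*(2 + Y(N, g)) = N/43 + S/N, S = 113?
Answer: 696285/4988 ≈ 139.59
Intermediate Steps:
Y(N, g) = -2 + N/387 + 113/(9*N) (Y(N, g) = -2 + (N/43 + 113/N)/9 = -2 + (113/N + N/43)/9 = -2 + (N/387 + 113/(9*N)) = -2 + N/387 + 113/(9*N))
Y(4*(-29), 154) + 142 = (4859 + (4*(-29))*(-774 + 4*(-29)))/(387*((4*(-29)))) + 142 = (1/387)*(4859 - 116*(-774 - 116))/(-116) + 142 = (1/387)*(-1/116)*(4859 - 116*(-890)) + 142 = (1/387)*(-1/116)*(4859 + 103240) + 142 = (1/387)*(-1/116)*108099 + 142 = -12011/4988 + 142 = 696285/4988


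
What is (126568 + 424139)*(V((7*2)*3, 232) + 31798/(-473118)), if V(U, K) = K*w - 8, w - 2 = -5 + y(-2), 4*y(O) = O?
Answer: -35611335801751/78853 ≈ -4.5162e+8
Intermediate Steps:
y(O) = O/4
w = -7/2 (w = 2 + (-5 + (¼)*(-2)) = 2 + (-5 - ½) = 2 - 11/2 = -7/2 ≈ -3.5000)
V(U, K) = -8 - 7*K/2 (V(U, K) = K*(-7/2) - 8 = -7*K/2 - 8 = -8 - 7*K/2)
(126568 + 424139)*(V((7*2)*3, 232) + 31798/(-473118)) = (126568 + 424139)*((-8 - 7/2*232) + 31798/(-473118)) = 550707*((-8 - 812) + 31798*(-1/473118)) = 550707*(-820 - 15899/236559) = 550707*(-193994279/236559) = -35611335801751/78853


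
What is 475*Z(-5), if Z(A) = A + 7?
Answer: 950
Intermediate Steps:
Z(A) = 7 + A
475*Z(-5) = 475*(7 - 5) = 475*2 = 950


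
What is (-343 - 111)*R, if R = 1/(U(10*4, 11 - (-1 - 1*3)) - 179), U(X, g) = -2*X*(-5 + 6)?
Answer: 454/259 ≈ 1.7529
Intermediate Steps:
U(X, g) = -2*X
R = -1/259 (R = 1/(-20*4 - 179) = 1/(-2*40 - 179) = 1/(-80 - 179) = 1/(-259) = -1/259 ≈ -0.0038610)
(-343 - 111)*R = (-343 - 111)*(-1/259) = -454*(-1/259) = 454/259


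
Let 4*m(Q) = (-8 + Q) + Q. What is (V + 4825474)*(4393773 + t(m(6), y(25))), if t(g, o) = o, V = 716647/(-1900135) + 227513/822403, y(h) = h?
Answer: 33132118139656153381270232/1562676724405 ≈ 2.1202e+13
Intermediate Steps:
m(Q) = -2 + Q/2 (m(Q) = ((-8 + Q) + Q)/4 = (-8 + 2*Q)/4 = -2 + Q/2)
V = -157067228486/1562676724405 (V = 716647*(-1/1900135) + 227513*(1/822403) = -716647/1900135 + 227513/822403 = -157067228486/1562676724405 ≈ -0.10051)
(V + 4825474)*(4393773 + t(m(6), y(25))) = (-157067228486/1562676724405 + 4825474)*(4393773 + 25) = (7540655746954264484/1562676724405)*4393798 = 33132118139656153381270232/1562676724405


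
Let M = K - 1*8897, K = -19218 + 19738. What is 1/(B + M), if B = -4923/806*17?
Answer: -806/6835553 ≈ -0.00011791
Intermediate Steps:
K = 520
B = -83691/806 (B = -4923*1/806*17 = -4923/806*17 = -83691/806 ≈ -103.83)
M = -8377 (M = 520 - 1*8897 = 520 - 8897 = -8377)
1/(B + M) = 1/(-83691/806 - 8377) = 1/(-6835553/806) = -806/6835553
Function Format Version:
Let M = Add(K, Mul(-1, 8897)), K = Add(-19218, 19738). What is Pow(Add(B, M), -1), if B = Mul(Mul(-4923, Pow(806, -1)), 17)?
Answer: Rational(-806, 6835553) ≈ -0.00011791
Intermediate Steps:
K = 520
B = Rational(-83691, 806) (B = Mul(Mul(-4923, Rational(1, 806)), 17) = Mul(Rational(-4923, 806), 17) = Rational(-83691, 806) ≈ -103.83)
M = -8377 (M = Add(520, Mul(-1, 8897)) = Add(520, -8897) = -8377)
Pow(Add(B, M), -1) = Pow(Add(Rational(-83691, 806), -8377), -1) = Pow(Rational(-6835553, 806), -1) = Rational(-806, 6835553)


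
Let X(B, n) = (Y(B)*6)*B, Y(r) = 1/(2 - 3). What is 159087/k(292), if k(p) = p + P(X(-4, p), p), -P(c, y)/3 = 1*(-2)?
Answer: 159087/298 ≈ 533.85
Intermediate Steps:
Y(r) = -1 (Y(r) = 1/(-1) = -1)
X(B, n) = -6*B (X(B, n) = (-1*6)*B = -6*B)
P(c, y) = 6 (P(c, y) = -3*(-2) = 6)
k(p) = 6 + p (k(p) = p + 6 = 6 + p)
159087/k(292) = 159087/(6 + 292) = 159087/298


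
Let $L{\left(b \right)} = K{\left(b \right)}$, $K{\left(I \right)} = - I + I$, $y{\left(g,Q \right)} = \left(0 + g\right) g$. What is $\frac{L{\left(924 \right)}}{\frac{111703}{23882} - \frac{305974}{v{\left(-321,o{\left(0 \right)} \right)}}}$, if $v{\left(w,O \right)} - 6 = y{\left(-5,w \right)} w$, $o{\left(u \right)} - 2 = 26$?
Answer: $0$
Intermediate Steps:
$y{\left(g,Q \right)} = g^{2}$ ($y{\left(g,Q \right)} = g g = g^{2}$)
$K{\left(I \right)} = 0$
$o{\left(u \right)} = 28$ ($o{\left(u \right)} = 2 + 26 = 28$)
$L{\left(b \right)} = 0$
$v{\left(w,O \right)} = 6 + 25 w$ ($v{\left(w,O \right)} = 6 + \left(-5\right)^{2} w = 6 + 25 w$)
$\frac{L{\left(924 \right)}}{\frac{111703}{23882} - \frac{305974}{v{\left(-321,o{\left(0 \right)} \right)}}} = \frac{0}{\frac{111703}{23882} - \frac{305974}{6 + 25 \left(-321\right)}} = \frac{0}{111703 \cdot \frac{1}{23882} - \frac{305974}{6 - 8025}} = \frac{0}{\frac{111703}{23882} - \frac{305974}{-8019}} = \frac{0}{\frac{111703}{23882} - - \frac{305974}{8019}} = \frac{0}{\frac{111703}{23882} + \frac{305974}{8019}} = \frac{0}{\frac{8203017425}{191509758}} = 0 \cdot \frac{191509758}{8203017425} = 0$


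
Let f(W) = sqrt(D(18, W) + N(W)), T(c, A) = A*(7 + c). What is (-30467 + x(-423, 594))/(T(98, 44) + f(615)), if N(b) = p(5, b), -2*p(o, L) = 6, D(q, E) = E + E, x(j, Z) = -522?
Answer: -47723060/7114391 + 30989*sqrt(1227)/21343173 ≈ -6.6571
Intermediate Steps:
D(q, E) = 2*E
p(o, L) = -3 (p(o, L) = -1/2*6 = -3)
N(b) = -3
f(W) = sqrt(-3 + 2*W) (f(W) = sqrt(2*W - 3) = sqrt(-3 + 2*W))
(-30467 + x(-423, 594))/(T(98, 44) + f(615)) = (-30467 - 522)/(44*(7 + 98) + sqrt(-3 + 2*615)) = -30989/(44*105 + sqrt(-3 + 1230)) = -30989/(4620 + sqrt(1227))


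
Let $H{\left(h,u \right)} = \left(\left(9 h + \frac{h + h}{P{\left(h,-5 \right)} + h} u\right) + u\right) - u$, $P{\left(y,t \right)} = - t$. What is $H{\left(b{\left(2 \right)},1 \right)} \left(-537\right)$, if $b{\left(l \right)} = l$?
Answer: $- \frac{69810}{7} \approx -9972.9$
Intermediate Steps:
$H{\left(h,u \right)} = 9 h + \frac{2 h u}{5 + h}$ ($H{\left(h,u \right)} = \left(\left(9 h + \frac{h + h}{\left(-1\right) \left(-5\right) + h} u\right) + u\right) - u = \left(\left(9 h + \frac{2 h}{5 + h} u\right) + u\right) - u = \left(\left(9 h + \frac{2 h u}{5 + h}\right) + u\right) - u = \left(u + 9 h + \frac{2 h u}{5 + h}\right) - u = 9 h + \frac{2 h u}{5 + h}$)
$H{\left(b{\left(2 \right)},1 \right)} \left(-537\right) = \frac{2 \left(45 + 2 \cdot 1 + 9 \cdot 2\right)}{5 + 2} \left(-537\right) = \frac{2 \left(45 + 2 + 18\right)}{7} \left(-537\right) = 2 \cdot \frac{1}{7} \cdot 65 \left(-537\right) = \frac{130}{7} \left(-537\right) = - \frac{69810}{7}$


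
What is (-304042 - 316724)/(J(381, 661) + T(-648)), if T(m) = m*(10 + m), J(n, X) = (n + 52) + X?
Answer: -310383/207259 ≈ -1.4976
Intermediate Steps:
J(n, X) = 52 + X + n (J(n, X) = (52 + n) + X = 52 + X + n)
(-304042 - 316724)/(J(381, 661) + T(-648)) = (-304042 - 316724)/((52 + 661 + 381) - 648*(10 - 648)) = -620766/(1094 - 648*(-638)) = -620766/(1094 + 413424) = -620766/414518 = -620766*1/414518 = -310383/207259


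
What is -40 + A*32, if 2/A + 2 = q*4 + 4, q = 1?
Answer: -88/3 ≈ -29.333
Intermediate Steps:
A = ⅓ (A = 2/(-2 + (1*4 + 4)) = 2/(-2 + (4 + 4)) = 2/(-2 + 8) = 2/6 = 2*(⅙) = ⅓ ≈ 0.33333)
-40 + A*32 = -40 + (⅓)*32 = -40 + 32/3 = -88/3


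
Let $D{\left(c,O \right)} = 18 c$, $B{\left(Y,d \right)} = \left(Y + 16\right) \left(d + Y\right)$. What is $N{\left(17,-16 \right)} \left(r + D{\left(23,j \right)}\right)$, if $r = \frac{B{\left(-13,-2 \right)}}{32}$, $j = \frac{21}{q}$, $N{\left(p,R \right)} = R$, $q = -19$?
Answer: $- \frac{13203}{2} \approx -6601.5$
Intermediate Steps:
$B{\left(Y,d \right)} = \left(16 + Y\right) \left(Y + d\right)$
$j = - \frac{21}{19}$ ($j = \frac{21}{-19} = 21 \left(- \frac{1}{19}\right) = - \frac{21}{19} \approx -1.1053$)
$r = - \frac{45}{32}$ ($r = \frac{\left(-13\right)^{2} + 16 \left(-13\right) + 16 \left(-2\right) - -26}{32} = \left(169 - 208 - 32 + 26\right) \frac{1}{32} = \left(-45\right) \frac{1}{32} = - \frac{45}{32} \approx -1.4063$)
$N{\left(17,-16 \right)} \left(r + D{\left(23,j \right)}\right) = - 16 \left(- \frac{45}{32} + 18 \cdot 23\right) = - 16 \left(- \frac{45}{32} + 414\right) = \left(-16\right) \frac{13203}{32} = - \frac{13203}{2}$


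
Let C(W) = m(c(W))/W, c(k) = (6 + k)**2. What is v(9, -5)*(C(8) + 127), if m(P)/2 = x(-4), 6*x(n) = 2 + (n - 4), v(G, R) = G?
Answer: 4563/4 ≈ 1140.8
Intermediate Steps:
x(n) = -1/3 + n/6 (x(n) = (2 + (n - 4))/6 = (2 + (-4 + n))/6 = (-2 + n)/6 = -1/3 + n/6)
m(P) = -2 (m(P) = 2*(-1/3 + (1/6)*(-4)) = 2*(-1/3 - 2/3) = 2*(-1) = -2)
C(W) = -2/W
v(9, -5)*(C(8) + 127) = 9*(-2/8 + 127) = 9*(-2*1/8 + 127) = 9*(-1/4 + 127) = 9*(507/4) = 4563/4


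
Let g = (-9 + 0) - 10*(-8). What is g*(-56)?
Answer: -3976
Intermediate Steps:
g = 71 (g = -9 + 80 = 71)
g*(-56) = 71*(-56) = -3976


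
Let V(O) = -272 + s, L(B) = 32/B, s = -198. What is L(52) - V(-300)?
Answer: 6118/13 ≈ 470.62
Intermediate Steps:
V(O) = -470 (V(O) = -272 - 198 = -470)
L(52) - V(-300) = 32/52 - 1*(-470) = 32*(1/52) + 470 = 8/13 + 470 = 6118/13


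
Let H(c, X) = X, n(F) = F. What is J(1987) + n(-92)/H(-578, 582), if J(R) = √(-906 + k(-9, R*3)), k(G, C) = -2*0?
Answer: -46/291 + I*√906 ≈ -0.15808 + 30.1*I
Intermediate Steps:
k(G, C) = 0
J(R) = I*√906 (J(R) = √(-906 + 0) = √(-906) = I*√906)
J(1987) + n(-92)/H(-578, 582) = I*√906 - 92/582 = I*√906 - 92*1/582 = I*√906 - 46/291 = -46/291 + I*√906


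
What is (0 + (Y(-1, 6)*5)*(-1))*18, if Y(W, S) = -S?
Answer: 540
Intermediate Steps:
(0 + (Y(-1, 6)*5)*(-1))*18 = (0 + (-1*6*5)*(-1))*18 = (0 - 6*5*(-1))*18 = (0 - 30*(-1))*18 = (0 + 30)*18 = 30*18 = 540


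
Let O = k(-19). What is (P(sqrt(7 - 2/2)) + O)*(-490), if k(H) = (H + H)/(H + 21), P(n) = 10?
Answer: 4410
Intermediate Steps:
k(H) = 2*H/(21 + H) (k(H) = (2*H)/(21 + H) = 2*H/(21 + H))
O = -19 (O = 2*(-19)/(21 - 19) = 2*(-19)/2 = 2*(-19)*(1/2) = -19)
(P(sqrt(7 - 2/2)) + O)*(-490) = (10 - 19)*(-490) = -9*(-490) = 4410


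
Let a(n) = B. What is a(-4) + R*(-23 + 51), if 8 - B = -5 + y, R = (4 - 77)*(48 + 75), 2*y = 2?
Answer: -251400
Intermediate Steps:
y = 1 (y = (½)*2 = 1)
R = -8979 (R = -73*123 = -8979)
B = 12 (B = 8 - (-5 + 1) = 8 - 1*(-4) = 8 + 4 = 12)
a(n) = 12
a(-4) + R*(-23 + 51) = 12 - 8979*(-23 + 51) = 12 - 8979*28 = 12 - 251412 = -251400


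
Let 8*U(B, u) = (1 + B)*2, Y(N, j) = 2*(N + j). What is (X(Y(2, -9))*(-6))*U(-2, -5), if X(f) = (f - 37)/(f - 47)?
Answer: 153/122 ≈ 1.2541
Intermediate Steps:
Y(N, j) = 2*N + 2*j
U(B, u) = ¼ + B/4 (U(B, u) = ((1 + B)*2)/8 = (2 + 2*B)/8 = ¼ + B/4)
X(f) = (-37 + f)/(-47 + f)
(X(Y(2, -9))*(-6))*U(-2, -5) = (((-37 + (2*2 + 2*(-9)))/(-47 + (2*2 + 2*(-9))))*(-6))*(¼ + (¼)*(-2)) = (((-37 + (4 - 18))/(-47 + (4 - 18)))*(-6))*(¼ - ½) = (((-37 - 14)/(-47 - 14))*(-6))*(-¼) = ((-51/(-61))*(-6))*(-¼) = (-1/61*(-51)*(-6))*(-¼) = ((51/61)*(-6))*(-¼) = -306/61*(-¼) = 153/122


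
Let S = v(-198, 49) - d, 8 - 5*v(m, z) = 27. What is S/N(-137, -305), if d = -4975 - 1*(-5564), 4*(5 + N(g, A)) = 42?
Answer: -5928/55 ≈ -107.78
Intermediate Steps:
N(g, A) = 11/2 (N(g, A) = -5 + (¼)*42 = -5 + 21/2 = 11/2)
v(m, z) = -19/5 (v(m, z) = 8/5 - ⅕*27 = 8/5 - 27/5 = -19/5)
d = 589 (d = -4975 + 5564 = 589)
S = -2964/5 (S = -19/5 - 1*589 = -19/5 - 589 = -2964/5 ≈ -592.80)
S/N(-137, -305) = -2964/(5*11/2) = -2964/5*2/11 = -5928/55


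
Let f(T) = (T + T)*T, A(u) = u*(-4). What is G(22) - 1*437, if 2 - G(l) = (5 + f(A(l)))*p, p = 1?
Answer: -15928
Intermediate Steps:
A(u) = -4*u
f(T) = 2*T² (f(T) = (2*T)*T = 2*T²)
G(l) = -3 - 32*l² (G(l) = 2 - (5 + 2*(-4*l)²) = 2 - (5 + 2*(16*l²)) = 2 - (5 + 32*l²) = 2 + (-5 - 32*l²) = -3 - 32*l²)
G(22) - 1*437 = (-3 - 32*22²) - 1*437 = (-3 - 32*484) - 437 = (-3 - 15488) - 437 = -15491 - 437 = -15928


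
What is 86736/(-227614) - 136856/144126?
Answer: -10912813580/8201273841 ≈ -1.3306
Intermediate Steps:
86736/(-227614) - 136856/144126 = 86736*(-1/227614) - 136856*1/144126 = -43368/113807 - 68428/72063 = -10912813580/8201273841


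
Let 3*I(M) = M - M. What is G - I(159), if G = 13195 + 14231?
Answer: 27426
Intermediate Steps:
G = 27426
I(M) = 0 (I(M) = (M - M)/3 = (⅓)*0 = 0)
G - I(159) = 27426 - 1*0 = 27426 + 0 = 27426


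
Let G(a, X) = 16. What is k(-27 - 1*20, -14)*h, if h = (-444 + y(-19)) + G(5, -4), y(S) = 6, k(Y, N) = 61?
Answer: -25742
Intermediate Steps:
h = -422 (h = (-444 + 6) + 16 = -438 + 16 = -422)
k(-27 - 1*20, -14)*h = 61*(-422) = -25742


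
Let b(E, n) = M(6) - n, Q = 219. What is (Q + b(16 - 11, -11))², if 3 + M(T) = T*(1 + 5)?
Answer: 69169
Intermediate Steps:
M(T) = -3 + 6*T (M(T) = -3 + T*(1 + 5) = -3 + T*6 = -3 + 6*T)
b(E, n) = 33 - n (b(E, n) = (-3 + 6*6) - n = (-3 + 36) - n = 33 - n)
(Q + b(16 - 11, -11))² = (219 + (33 - 1*(-11)))² = (219 + (33 + 11))² = (219 + 44)² = 263² = 69169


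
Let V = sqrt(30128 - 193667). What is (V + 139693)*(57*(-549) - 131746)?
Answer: -22775407027 - 1467351*I*sqrt(2019) ≈ -2.2775e+10 - 6.5933e+7*I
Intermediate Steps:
V = 9*I*sqrt(2019) (V = sqrt(-163539) = 9*I*sqrt(2019) ≈ 404.4*I)
(V + 139693)*(57*(-549) - 131746) = (9*I*sqrt(2019) + 139693)*(57*(-549) - 131746) = (139693 + 9*I*sqrt(2019))*(-31293 - 131746) = (139693 + 9*I*sqrt(2019))*(-163039) = -22775407027 - 1467351*I*sqrt(2019)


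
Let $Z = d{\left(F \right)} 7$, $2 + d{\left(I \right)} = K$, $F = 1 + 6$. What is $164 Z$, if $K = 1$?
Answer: $-1148$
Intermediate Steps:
$F = 7$
$d{\left(I \right)} = -1$ ($d{\left(I \right)} = -2 + 1 = -1$)
$Z = -7$ ($Z = \left(-1\right) 7 = -7$)
$164 Z = 164 \left(-7\right) = -1148$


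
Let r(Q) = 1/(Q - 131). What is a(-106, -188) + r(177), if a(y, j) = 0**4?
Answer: 1/46 ≈ 0.021739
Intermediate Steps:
a(y, j) = 0
r(Q) = 1/(-131 + Q)
a(-106, -188) + r(177) = 0 + 1/(-131 + 177) = 0 + 1/46 = 1/46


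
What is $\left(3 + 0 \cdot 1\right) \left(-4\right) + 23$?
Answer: $11$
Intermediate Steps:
$\left(3 + 0 \cdot 1\right) \left(-4\right) + 23 = \left(3 + 0\right) \left(-4\right) + 23 = 3 \left(-4\right) + 23 = -12 + 23 = 11$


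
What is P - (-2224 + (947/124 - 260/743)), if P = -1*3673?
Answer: -134170649/92132 ≈ -1456.3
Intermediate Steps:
P = -3673
P - (-2224 + (947/124 - 260/743)) = -3673 - (-2224 + (947/124 - 260/743)) = -3673 - (-2224 + 671381/92132) = -3673 - 1*(-204230187/92132) = -3673 + 204230187/92132 = -134170649/92132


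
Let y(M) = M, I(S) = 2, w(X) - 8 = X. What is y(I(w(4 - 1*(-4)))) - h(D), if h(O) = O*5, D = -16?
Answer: 82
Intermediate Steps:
w(X) = 8 + X
h(O) = 5*O
y(I(w(4 - 1*(-4)))) - h(D) = 2 - 5*(-16) = 2 - 1*(-80) = 2 + 80 = 82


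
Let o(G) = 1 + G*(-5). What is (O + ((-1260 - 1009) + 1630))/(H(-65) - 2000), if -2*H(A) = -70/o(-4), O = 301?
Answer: 1014/5995 ≈ 0.16914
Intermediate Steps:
o(G) = 1 - 5*G
H(A) = 5/3 (H(A) = -(-35)/(1 - 5*(-4)) = -(-35)/(1 + 20) = -(-35)/21 = -½*(-10/3) = 5/3)
(O + ((-1260 - 1009) + 1630))/(H(-65) - 2000) = (301 + ((-1260 - 1009) + 1630))/(5/3 - 2000) = (301 + (-2269 + 1630))/(-5995/3) = (301 - 639)*(-3/5995) = -338*(-3/5995) = 1014/5995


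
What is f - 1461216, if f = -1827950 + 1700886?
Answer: -1588280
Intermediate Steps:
f = -127064
f - 1461216 = -127064 - 1461216 = -1588280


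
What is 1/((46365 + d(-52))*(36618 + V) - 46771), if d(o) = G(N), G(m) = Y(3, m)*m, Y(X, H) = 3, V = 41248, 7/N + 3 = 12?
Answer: 3/10831176019 ≈ 2.7698e-10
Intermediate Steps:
N = 7/9 (N = 7/(-3 + 12) = 7/9 ≈ 0.77778)
G(m) = 3*m
d(o) = 7/3 (d(o) = 3*(7/9) = 7/3)
1/((46365 + d(-52))*(36618 + V) - 46771) = 1/((46365 + 7/3)*(36618 + 41248) - 46771) = 1/((139102/3)*77866 - 46771) = 1/(10831316332/3 - 46771) = 1/(10831176019/3) = 3/10831176019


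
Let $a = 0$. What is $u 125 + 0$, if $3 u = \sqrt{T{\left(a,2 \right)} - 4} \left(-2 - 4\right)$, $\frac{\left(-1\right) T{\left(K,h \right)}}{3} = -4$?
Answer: $- 500 \sqrt{2} \approx -707.11$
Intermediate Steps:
$T{\left(K,h \right)} = 12$ ($T{\left(K,h \right)} = \left(-3\right) \left(-4\right) = 12$)
$u = - 4 \sqrt{2}$ ($u = \frac{\sqrt{12 - 4} \left(-2 - 4\right)}{3} = \frac{\sqrt{8} \left(-6\right)}{3} = \frac{2 \sqrt{2} \left(-6\right)}{3} = \frac{\left(-12\right) \sqrt{2}}{3} = - 4 \sqrt{2} \approx -5.6569$)
$u 125 + 0 = - 4 \sqrt{2} \cdot 125 + 0 = - 500 \sqrt{2} + 0 = - 500 \sqrt{2}$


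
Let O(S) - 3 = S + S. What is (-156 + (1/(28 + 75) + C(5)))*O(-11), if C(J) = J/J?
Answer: 303316/103 ≈ 2944.8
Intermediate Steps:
O(S) = 3 + 2*S (O(S) = 3 + (S + S) = 3 + 2*S)
C(J) = 1
(-156 + (1/(28 + 75) + C(5)))*O(-11) = (-156 + (1/(28 + 75) + 1))*(3 + 2*(-11)) = (-156 + (1/103 + 1))*(3 - 22) = (-156 + (1/103 + 1))*(-19) = (-156 + 104/103)*(-19) = -15964/103*(-19) = 303316/103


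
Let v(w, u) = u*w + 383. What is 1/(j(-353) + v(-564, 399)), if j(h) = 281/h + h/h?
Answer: -353/79302437 ≈ -4.4513e-6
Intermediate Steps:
v(w, u) = 383 + u*w
j(h) = 1 + 281/h (j(h) = 281/h + 1 = 1 + 281/h)
1/(j(-353) + v(-564, 399)) = 1/((281 - 353)/(-353) + (383 + 399*(-564))) = 1/(-1/353*(-72) + (383 - 225036)) = 1/(72/353 - 224653) = 1/(-79302437/353) = -353/79302437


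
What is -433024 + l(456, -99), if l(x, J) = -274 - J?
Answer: -433199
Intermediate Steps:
-433024 + l(456, -99) = -433024 + (-274 - 1*(-99)) = -433024 + (-274 + 99) = -433024 - 175 = -433199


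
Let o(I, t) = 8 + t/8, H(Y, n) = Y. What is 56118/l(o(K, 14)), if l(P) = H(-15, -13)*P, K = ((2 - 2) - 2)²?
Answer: -74824/195 ≈ -383.71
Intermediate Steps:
K = 4 (K = (0 - 2)² = (-2)² = 4)
o(I, t) = 8 + t/8 (o(I, t) = 8 + t*(⅛) = 8 + t/8)
l(P) = -15*P
56118/l(o(K, 14)) = 56118/((-15*(8 + (⅛)*14))) = 56118/((-15*(8 + 7/4))) = 56118/((-15*39/4)) = 56118/(-585/4) = 56118*(-4/585) = -74824/195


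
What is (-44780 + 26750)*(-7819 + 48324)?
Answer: -730305150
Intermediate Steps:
(-44780 + 26750)*(-7819 + 48324) = -18030*40505 = -730305150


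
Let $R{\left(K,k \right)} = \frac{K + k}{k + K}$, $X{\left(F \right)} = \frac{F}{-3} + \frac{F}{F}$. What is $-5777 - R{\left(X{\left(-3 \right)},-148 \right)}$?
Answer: $-5778$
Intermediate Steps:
$X{\left(F \right)} = 1 - \frac{F}{3}$ ($X{\left(F \right)} = F \left(- \frac{1}{3}\right) + 1 = - \frac{F}{3} + 1 = 1 - \frac{F}{3}$)
$R{\left(K,k \right)} = 1$ ($R{\left(K,k \right)} = \frac{K + k}{K + k} = 1$)
$-5777 - R{\left(X{\left(-3 \right)},-148 \right)} = -5777 - 1 = -5778$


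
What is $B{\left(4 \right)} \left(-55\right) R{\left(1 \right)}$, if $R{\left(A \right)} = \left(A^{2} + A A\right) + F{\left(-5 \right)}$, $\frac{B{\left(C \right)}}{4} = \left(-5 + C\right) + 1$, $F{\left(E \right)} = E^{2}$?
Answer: $0$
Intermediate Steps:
$B{\left(C \right)} = -16 + 4 C$ ($B{\left(C \right)} = 4 \left(\left(-5 + C\right) + 1\right) = 4 \left(-4 + C\right) = -16 + 4 C$)
$R{\left(A \right)} = 25 + 2 A^{2}$ ($R{\left(A \right)} = \left(A^{2} + A A\right) + \left(-5\right)^{2} = \left(A^{2} + A^{2}\right) + 25 = 2 A^{2} + 25 = 25 + 2 A^{2}$)
$B{\left(4 \right)} \left(-55\right) R{\left(1 \right)} = \left(-16 + 4 \cdot 4\right) \left(-55\right) \left(25 + 2 \cdot 1^{2}\right) = \left(-16 + 16\right) \left(-55\right) \left(25 + 2 \cdot 1\right) = 0 \left(-55\right) \left(25 + 2\right) = 0 \cdot 27 = 0$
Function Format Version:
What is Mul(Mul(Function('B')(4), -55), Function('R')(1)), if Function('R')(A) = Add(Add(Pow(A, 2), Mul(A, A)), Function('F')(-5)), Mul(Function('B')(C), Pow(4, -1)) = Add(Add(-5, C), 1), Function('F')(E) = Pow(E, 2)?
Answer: 0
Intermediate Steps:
Function('B')(C) = Add(-16, Mul(4, C)) (Function('B')(C) = Mul(4, Add(Add(-5, C), 1)) = Mul(4, Add(-4, C)) = Add(-16, Mul(4, C)))
Function('R')(A) = Add(25, Mul(2, Pow(A, 2))) (Function('R')(A) = Add(Add(Pow(A, 2), Mul(A, A)), Pow(-5, 2)) = Add(Add(Pow(A, 2), Pow(A, 2)), 25) = Add(Mul(2, Pow(A, 2)), 25) = Add(25, Mul(2, Pow(A, 2))))
Mul(Mul(Function('B')(4), -55), Function('R')(1)) = Mul(Mul(Add(-16, Mul(4, 4)), -55), Add(25, Mul(2, Pow(1, 2)))) = Mul(Mul(Add(-16, 16), -55), Add(25, Mul(2, 1))) = Mul(Mul(0, -55), Add(25, 2)) = Mul(0, 27) = 0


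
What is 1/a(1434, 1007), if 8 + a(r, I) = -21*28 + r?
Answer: 1/838 ≈ 0.0011933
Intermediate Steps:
a(r, I) = -596 + r (a(r, I) = -8 + (-21*28 + r) = -8 + (-588 + r) = -596 + r)
1/a(1434, 1007) = 1/(-596 + 1434) = 1/838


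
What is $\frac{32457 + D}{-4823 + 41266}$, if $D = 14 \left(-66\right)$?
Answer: $\frac{31533}{36443} \approx 0.86527$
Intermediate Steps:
$D = -924$
$\frac{32457 + D}{-4823 + 41266} = \frac{32457 - 924}{-4823 + 41266} = \frac{31533}{36443}$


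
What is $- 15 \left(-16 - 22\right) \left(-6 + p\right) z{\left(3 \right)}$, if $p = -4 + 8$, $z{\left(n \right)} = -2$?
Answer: $2280$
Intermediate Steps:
$p = 4$
$- 15 \left(-16 - 22\right) \left(-6 + p\right) z{\left(3 \right)} = - 15 \left(-16 - 22\right) \left(-6 + 4\right) \left(-2\right) = - 15 \left(\left(-38\right) \left(-2\right)\right) \left(-2\right) = \left(-15\right) 76 \left(-2\right) = \left(-1140\right) \left(-2\right) = 2280$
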